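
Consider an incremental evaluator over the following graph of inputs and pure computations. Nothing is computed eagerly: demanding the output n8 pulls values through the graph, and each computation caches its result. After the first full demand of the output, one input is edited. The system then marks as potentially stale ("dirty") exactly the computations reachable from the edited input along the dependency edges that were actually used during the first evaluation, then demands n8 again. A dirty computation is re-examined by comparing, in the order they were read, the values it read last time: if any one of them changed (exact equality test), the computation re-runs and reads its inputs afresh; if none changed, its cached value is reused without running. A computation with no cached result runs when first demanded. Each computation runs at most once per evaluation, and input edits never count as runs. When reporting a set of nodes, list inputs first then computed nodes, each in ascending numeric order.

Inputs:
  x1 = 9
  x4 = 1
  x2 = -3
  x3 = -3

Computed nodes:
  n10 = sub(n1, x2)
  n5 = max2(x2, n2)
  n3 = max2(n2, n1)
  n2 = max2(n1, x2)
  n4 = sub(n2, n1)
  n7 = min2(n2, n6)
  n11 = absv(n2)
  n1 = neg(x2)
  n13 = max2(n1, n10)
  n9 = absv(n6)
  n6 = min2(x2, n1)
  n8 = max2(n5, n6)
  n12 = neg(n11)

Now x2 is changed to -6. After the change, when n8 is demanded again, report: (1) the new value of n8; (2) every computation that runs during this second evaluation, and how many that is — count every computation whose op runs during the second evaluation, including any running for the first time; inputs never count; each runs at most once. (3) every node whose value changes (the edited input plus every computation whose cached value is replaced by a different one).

n8 now evaluates to 6.
Run set: n1, n2, n5, n6, n8 (5 run).
Changed values: x2, n1, n2, n5, n6, n8.

Initial pass — values computed on the first demand:
  n1 = neg(-3) = 3
  n2 = max2(3, -3) = 3
  n5 = max2(-3, 3) = 3
  n6 = min2(-3, 3) = -3
  n8 = max2(3, -3) = 3

Second demand — change propagation:
  n1: re-runs because x2 -3->-6; new result 6.
  n2: re-runs because n1 3->6; x2 -3->-6; new result 6.
  n5: re-runs because x2 -3->-6; n2 3->6; new result 6.
  n6: re-runs because x2 -3->-6; n1 3->6; new result -6.
  n8: re-runs because n5 3->6; n6 -3->-6; new result 6.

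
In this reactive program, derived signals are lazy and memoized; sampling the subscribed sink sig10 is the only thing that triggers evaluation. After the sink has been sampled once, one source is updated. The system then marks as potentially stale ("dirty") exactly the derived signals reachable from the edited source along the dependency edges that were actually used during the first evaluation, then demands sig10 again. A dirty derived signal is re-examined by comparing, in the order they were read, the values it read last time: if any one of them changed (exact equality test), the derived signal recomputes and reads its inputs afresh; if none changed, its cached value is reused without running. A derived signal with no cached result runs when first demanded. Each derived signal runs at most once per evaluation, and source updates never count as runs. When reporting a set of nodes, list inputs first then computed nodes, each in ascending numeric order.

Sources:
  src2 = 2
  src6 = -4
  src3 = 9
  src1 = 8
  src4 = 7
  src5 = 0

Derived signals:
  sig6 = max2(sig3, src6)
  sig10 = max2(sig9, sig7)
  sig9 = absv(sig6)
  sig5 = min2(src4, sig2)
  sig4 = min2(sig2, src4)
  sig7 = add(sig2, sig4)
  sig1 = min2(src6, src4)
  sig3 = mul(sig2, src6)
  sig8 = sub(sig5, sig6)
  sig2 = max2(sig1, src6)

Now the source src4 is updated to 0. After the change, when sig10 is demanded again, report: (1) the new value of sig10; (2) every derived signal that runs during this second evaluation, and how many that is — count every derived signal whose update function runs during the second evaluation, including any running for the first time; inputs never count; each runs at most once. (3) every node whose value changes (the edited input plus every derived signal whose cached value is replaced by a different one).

Demanding sig10 again yields 16.
2 derived signals run: sig1, sig4.
The nodes whose values change: src4.
Note where the cutoff bites: sig2 is checked, finds nothing changed, and keeps its cache.

First demand of the output computes:
  sig1 = min2(-4, 7) = -4
  sig2 = max2(-4, -4) = -4
  sig3 = mul(-4, -4) = 16
  sig4 = min2(-4, 7) = -4
  sig6 = max2(16, -4) = 16
  sig7 = add(-4, -4) = -8
  sig9 = absv(16) = 16
  sig10 = max2(16, -8) = 16

After the edit, cleaning proceeds:
  sig1: a read changed (src4 7->0) — executes, giving -4 — identical to its old value.
  sig2: dirty, but its reads are unchanged (sig1 unchanged, src6 unchanged); cached -4 stands.
  sig3: dirty, but its reads are unchanged (sig2 unchanged, src6 unchanged); cached 16 stands.
  sig4: a read changed (src4 7->0) — executes, giving -4 — identical to its old value.
  sig6: dirty, but its reads are unchanged (sig3 unchanged, src6 unchanged); cached 16 stands.
  sig7: dirty, but its reads are unchanged (sig2 unchanged, sig4 unchanged); cached -8 stands.
  sig9: dirty, but its reads are unchanged (sig6 unchanged); cached 16 stands.
  sig10: dirty, but its reads are unchanged (sig9 unchanged, sig7 unchanged); cached 16 stands.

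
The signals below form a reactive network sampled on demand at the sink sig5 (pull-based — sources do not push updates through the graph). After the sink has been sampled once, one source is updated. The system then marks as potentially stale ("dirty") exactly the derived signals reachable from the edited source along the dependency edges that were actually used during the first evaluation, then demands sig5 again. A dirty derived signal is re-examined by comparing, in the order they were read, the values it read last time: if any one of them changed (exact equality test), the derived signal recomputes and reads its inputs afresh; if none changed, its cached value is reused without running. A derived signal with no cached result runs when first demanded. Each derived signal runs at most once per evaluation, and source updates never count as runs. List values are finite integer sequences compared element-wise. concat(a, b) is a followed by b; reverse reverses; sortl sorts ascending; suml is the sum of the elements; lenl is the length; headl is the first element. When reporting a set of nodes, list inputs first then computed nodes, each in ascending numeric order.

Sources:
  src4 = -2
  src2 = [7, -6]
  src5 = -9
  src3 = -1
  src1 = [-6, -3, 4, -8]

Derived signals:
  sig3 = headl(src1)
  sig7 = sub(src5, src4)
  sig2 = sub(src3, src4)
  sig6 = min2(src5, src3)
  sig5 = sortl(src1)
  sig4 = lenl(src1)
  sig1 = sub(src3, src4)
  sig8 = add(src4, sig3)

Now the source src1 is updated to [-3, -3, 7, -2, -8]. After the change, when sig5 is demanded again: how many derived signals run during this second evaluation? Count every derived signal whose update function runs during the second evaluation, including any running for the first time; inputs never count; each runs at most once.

Run set: sig5 (1 run).

Initial pass — values computed on the first demand:
  sig5 = sortl([-6, -3, 4, -8]) = [-8, -6, -3, 4]

Second demand — change propagation:
  sig5: re-runs because src1 [-6, -3, 4, -8]->[-3, -3, 7, -2, -8]; new result [-8, -3, -3, -2, 7].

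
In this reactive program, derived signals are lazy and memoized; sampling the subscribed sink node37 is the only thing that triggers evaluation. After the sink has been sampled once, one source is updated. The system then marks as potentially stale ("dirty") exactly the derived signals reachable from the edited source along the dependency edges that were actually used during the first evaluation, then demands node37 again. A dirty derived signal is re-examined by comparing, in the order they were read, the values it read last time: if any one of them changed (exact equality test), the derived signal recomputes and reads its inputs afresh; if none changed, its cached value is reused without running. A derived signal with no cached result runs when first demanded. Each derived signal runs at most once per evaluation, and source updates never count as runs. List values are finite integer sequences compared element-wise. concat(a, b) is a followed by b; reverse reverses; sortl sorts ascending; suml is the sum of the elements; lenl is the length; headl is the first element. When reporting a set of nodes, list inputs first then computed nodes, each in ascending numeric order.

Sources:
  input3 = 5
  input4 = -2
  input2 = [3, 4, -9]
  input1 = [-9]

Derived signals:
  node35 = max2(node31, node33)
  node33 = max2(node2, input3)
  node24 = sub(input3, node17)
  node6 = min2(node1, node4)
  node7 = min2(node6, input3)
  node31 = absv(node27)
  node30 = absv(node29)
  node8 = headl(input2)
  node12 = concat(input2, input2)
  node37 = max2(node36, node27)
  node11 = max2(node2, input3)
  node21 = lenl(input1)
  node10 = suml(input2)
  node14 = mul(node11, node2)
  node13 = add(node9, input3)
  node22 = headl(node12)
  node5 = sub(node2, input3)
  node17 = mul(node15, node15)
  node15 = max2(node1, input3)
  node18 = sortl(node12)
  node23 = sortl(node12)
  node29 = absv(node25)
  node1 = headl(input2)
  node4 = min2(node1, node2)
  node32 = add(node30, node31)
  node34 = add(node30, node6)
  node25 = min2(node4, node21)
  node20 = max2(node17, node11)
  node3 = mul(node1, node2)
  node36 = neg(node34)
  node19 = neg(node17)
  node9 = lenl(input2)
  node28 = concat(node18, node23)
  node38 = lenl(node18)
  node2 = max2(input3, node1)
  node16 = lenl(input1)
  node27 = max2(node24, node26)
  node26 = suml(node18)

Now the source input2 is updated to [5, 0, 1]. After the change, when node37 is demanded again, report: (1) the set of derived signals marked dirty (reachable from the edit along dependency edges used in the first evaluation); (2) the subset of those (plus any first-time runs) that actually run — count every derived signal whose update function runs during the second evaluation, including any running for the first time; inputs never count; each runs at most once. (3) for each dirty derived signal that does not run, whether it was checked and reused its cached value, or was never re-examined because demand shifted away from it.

First demand of the output computes:
  node1 = headl([3, 4, -9]) = 3
  node2 = max2(5, 3) = 5
  node4 = min2(3, 5) = 3
  node6 = min2(3, 3) = 3
  node12 = concat([3, 4, -9], [3, 4, -9]) = [3, 4, -9, 3, 4, -9]
  node15 = max2(3, 5) = 5
  node17 = mul(5, 5) = 25
  node18 = sortl([3, 4, -9, 3, 4, -9]) = [-9, -9, 3, 3, 4, 4]
  node21 = lenl([-9]) = 1
  node24 = sub(5, 25) = -20
  node25 = min2(3, 1) = 1
  node26 = suml([-9, -9, 3, 3, 4, 4]) = -4
  node27 = max2(-20, -4) = -4
  node29 = absv(1) = 1
  node30 = absv(1) = 1
  node34 = add(1, 3) = 4
  node36 = neg(4) = -4
  node37 = max2(-4, -4) = -4

After the edit, cleaning proceeds:
  node1: a read changed (input2 [3, 4, -9]->[5, 0, 1]) — executes, giving 5.
  node2: a read changed (node1 3->5) — executes, giving 5 — identical to its old value.
  node4: a read changed (node1 3->5) — executes, giving 5.
  node6: a read changed (node1 3->5; node4 3->5) — executes, giving 5.
  node12: a read changed (input2 [3, 4, -9]->[5, 0, 1]; input2 [3, 4, -9]->[5, 0, 1]) — executes, giving [5, 0, 1, 5, 0, 1].
  node15: a read changed (node1 3->5) — executes, giving 5 — identical to its old value.
  node17: dirty, but its reads are unchanged (node15 unchanged, node15 unchanged); cached 25 stands.
  node18: a read changed (node12 [3, 4, -9, 3, 4, -9]->[5, 0, 1, 5, 0, 1]) — executes, giving [0, 0, 1, 1, 5, 5].
  node24: dirty, but its reads are unchanged (input3 unchanged, node17 unchanged); cached -20 stands.
  node25: a read changed (node4 3->5) — executes, giving 1 — identical to its old value.
  node26: a read changed (node18 [-9, -9, 3, 3, 4, 4]->[0, 0, 1, 1, 5, 5]) — executes, giving 12.
  node27: a read changed (node26 -4->12) — executes, giving 12.
  node29: dirty, but its reads are unchanged (node25 unchanged); cached 1 stands.
  node30: dirty, but its reads are unchanged (node29 unchanged); cached 1 stands.
  node34: a read changed (node6 3->5) — executes, giving 6.
  node36: a read changed (node34 4->6) — executes, giving -6.
  node37: a read changed (node36 -4->-6; node27 -4->12) — executes, giving 12.

Note where the cutoff bites: node17 is checked, finds nothing changed, and keeps its cache.

The edit dirties: node1, node2, node4, node6, node12, node15, node17, node18, node24, node25, node26, node27, node29, node30, node34, node36, node37.
13 derived signals run: node1, node2, node4, node6, node12, node15, node18, node25, node26, node27, node34, node36, node37.
Cache hits after checking: node17, node24, node29, node30.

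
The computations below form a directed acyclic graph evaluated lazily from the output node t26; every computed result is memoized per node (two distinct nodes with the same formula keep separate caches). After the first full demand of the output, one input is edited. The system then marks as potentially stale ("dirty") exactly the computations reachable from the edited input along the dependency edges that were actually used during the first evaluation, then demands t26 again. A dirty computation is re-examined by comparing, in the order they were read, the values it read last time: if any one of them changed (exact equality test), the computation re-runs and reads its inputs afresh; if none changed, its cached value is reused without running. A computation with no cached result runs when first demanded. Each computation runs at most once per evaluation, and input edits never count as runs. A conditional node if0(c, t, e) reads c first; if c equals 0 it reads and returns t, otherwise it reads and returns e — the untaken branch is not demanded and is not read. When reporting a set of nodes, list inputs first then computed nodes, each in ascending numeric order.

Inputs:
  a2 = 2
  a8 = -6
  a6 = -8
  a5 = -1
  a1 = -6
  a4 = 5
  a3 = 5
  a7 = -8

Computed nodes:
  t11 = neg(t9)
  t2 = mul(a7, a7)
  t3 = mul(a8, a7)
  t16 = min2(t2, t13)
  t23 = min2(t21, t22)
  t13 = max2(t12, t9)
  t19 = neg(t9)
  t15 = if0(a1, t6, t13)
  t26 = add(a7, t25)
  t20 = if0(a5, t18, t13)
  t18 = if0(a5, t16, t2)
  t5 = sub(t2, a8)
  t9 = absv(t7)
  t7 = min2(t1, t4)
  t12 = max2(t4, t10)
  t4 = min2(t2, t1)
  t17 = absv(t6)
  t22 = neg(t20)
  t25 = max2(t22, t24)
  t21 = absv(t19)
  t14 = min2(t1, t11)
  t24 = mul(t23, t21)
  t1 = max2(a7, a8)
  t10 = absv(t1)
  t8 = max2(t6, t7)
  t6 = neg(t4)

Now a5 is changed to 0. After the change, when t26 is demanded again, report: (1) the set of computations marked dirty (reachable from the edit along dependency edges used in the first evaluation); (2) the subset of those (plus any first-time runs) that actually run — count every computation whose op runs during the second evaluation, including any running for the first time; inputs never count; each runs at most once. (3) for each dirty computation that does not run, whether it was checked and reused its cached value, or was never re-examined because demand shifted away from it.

First demand of the output computes:
  t1 = max2(-8, -6) = -6
  t2 = mul(-8, -8) = 64
  t4 = min2(64, -6) = -6
  t7 = min2(-6, -6) = -6
  t9 = absv(-6) = 6
  t10 = absv(-6) = 6
  t12 = max2(-6, 6) = 6
  t13 = max2(6, 6) = 6
  t19 = neg(6) = -6
  t20 = if0(a5=-1 -> else branch t13) = 6
  t21 = absv(-6) = 6
  t22 = neg(6) = -6
  t23 = min2(6, -6) = -6
  t24 = mul(-6, 6) = -36
  t25 = max2(-6, -36) = -6
  t26 = add(-8, -6) = -14

After the edit, cleaning proceeds:
  t16: had never run; runs now, result 6.
  t18: had never run; runs now, result 6.
  t20: a read changed (a5 -1->0) — executes, giving 6 — identical to its old value.
  t22: dirty, but its reads are unchanged (t20 unchanged); cached -6 stands.
  t23: dirty, but its reads are unchanged (t21 unchanged, t22 unchanged); cached -6 stands.
  t24: dirty, but its reads are unchanged (t23 unchanged, t21 unchanged); cached -36 stands.
  t25: dirty, but its reads are unchanged (t22 unchanged, t24 unchanged); cached -6 stands.
  t26: dirty, but its reads are unchanged (a7 unchanged, t25 unchanged); cached -14 stands.

Note the branch switch — t16, t18 had no cache and run now for the first time.

The edit dirties: t20, t22, t23, t24, t25, t26.
3 computations run: t16, t18, t20.
Cache hits after checking: t22, t23, t24, t25, t26.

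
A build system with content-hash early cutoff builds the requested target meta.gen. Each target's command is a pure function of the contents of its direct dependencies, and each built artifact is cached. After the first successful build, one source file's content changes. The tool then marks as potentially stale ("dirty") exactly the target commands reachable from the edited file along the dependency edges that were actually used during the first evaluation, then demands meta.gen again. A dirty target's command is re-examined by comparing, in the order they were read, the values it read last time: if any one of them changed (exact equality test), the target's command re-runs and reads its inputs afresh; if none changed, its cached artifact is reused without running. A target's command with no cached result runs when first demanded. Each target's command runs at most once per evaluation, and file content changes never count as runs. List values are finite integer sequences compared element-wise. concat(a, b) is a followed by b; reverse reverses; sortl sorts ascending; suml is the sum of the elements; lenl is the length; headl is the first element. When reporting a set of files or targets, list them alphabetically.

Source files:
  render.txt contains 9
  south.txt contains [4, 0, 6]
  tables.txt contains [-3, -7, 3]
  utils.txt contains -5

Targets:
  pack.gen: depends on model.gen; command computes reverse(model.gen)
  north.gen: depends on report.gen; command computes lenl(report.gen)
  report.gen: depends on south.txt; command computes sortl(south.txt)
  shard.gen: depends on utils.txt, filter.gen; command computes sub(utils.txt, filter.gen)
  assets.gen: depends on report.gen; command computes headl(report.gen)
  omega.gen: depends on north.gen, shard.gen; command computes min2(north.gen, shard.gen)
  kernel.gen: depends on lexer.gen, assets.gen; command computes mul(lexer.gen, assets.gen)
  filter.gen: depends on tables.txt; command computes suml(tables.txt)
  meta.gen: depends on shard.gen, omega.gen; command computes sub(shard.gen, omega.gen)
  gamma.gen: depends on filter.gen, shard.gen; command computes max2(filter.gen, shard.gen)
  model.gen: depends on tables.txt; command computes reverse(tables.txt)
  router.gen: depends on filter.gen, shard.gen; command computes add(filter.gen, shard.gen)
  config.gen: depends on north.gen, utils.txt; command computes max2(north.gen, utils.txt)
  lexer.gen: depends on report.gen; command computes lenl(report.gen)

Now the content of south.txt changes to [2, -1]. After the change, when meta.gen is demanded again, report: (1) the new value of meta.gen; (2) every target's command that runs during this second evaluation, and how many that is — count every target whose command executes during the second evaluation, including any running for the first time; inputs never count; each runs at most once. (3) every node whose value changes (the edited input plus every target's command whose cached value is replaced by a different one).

First evaluation (everything demanded from the output):
  filter.gen = suml([-3, -7, 3]) = -7
  report.gen = sortl([4, 0, 6]) = [0, 4, 6]
  north.gen = lenl([0, 4, 6]) = 3
  shard.gen = sub(-5, -7) = 2
  omega.gen = min2(3, 2) = 2
  meta.gen = sub(2, 2) = 0

Propagation after the edit:
  report.gen: runs — south.txt [4, 0, 6]->[2, -1]; result [-1, 2].
  north.gen: runs — report.gen [0, 4, 6]->[-1, 2]; result 2.
  omega.gen: runs — north.gen 3->2; result 2 (same value as before).
  meta.gen: checked — values it read are unchanged (shard.gen unchanged, omega.gen unchanged); reused cached 0 without running.

Key observation: the change is absorbed at omega.gen — it re-runs but produces the same value, and the output's value is unchanged.

New value of meta.gen: 0.
Target commands that run: north.gen, omega.gen, report.gen — 3 in total.
Values that change: north.gen, report.gen, south.txt.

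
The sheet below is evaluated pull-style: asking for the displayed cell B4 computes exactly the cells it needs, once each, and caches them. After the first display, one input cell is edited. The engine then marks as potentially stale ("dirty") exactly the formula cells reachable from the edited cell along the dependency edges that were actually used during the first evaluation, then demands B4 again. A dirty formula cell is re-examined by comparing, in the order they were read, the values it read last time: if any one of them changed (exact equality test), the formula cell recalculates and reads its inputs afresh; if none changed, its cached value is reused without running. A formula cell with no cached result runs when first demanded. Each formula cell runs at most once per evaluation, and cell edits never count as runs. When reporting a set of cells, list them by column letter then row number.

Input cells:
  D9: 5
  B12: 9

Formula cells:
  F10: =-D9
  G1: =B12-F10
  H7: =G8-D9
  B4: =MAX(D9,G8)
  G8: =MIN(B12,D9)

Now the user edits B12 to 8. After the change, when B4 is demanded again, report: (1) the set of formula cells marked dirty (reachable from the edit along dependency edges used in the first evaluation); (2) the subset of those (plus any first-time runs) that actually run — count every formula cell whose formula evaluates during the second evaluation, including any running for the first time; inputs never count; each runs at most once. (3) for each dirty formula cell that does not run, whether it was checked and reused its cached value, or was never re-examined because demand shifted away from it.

First demand of the output computes:
  G8 = MIN(9, 5) = 5
  B4 = MAX(5, 5) = 5

After the edit, cleaning proceeds:
  G8: a read changed (B12 9->8) — executes, giving 5 — identical to its old value.
  B4: dirty, but its reads are unchanged (D9 unchanged, G8 unchanged); cached 5 stands.

Note the absorption at G8: it re-runs yet its value is the same, leaving the output's value untouched.

The edit dirties: B4, G8.
1 formula cells run: G8.
Cache hits after checking: B4.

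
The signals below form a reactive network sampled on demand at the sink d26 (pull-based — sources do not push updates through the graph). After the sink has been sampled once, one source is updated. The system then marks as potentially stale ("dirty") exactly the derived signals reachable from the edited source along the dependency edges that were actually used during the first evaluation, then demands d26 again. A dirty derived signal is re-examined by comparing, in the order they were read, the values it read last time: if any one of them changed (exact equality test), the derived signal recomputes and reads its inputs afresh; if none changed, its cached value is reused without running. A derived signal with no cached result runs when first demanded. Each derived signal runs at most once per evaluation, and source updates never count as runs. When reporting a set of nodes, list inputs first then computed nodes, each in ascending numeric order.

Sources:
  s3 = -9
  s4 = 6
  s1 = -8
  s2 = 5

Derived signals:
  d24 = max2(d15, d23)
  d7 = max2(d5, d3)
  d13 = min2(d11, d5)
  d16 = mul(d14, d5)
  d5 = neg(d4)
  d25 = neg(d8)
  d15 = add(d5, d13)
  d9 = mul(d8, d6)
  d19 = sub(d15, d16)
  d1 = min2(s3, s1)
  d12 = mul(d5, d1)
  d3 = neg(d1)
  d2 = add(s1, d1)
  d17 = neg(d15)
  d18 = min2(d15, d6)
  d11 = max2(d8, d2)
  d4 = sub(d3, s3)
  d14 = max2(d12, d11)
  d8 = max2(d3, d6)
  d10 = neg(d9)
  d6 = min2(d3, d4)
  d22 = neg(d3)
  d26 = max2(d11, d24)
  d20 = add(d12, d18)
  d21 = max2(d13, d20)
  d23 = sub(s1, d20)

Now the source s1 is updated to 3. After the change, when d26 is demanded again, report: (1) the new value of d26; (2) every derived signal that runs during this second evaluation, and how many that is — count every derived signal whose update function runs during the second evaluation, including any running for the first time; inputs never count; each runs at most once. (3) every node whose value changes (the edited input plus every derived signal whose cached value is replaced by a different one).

d26 now evaluates to 9.
Run set: d1, d2, d11, d23, d24 (5 run).
Changed values: s1, d2, d23.
The important point: at d3 every value read last time is unchanged, so the dirty flag clears without a run.

Initial pass — values computed on the first demand:
  d1 = min2(-9, -8) = -9
  d2 = add(-8, -9) = -17
  d3 = neg(-9) = 9
  d4 = sub(9, -9) = 18
  d5 = neg(18) = -18
  d6 = min2(9, 18) = 9
  d8 = max2(9, 9) = 9
  d11 = max2(9, -17) = 9
  d12 = mul(-18, -9) = 162
  d13 = min2(9, -18) = -18
  d15 = add(-18, -18) = -36
  d18 = min2(-36, 9) = -36
  d20 = add(162, -36) = 126
  d23 = sub(-8, 126) = -134
  d24 = max2(-36, -134) = -36
  d26 = max2(9, -36) = 9

Second demand — change propagation:
  d1: re-runs because s1 -8->3; new result -9 (unchanged).
  d2: re-runs because s1 -8->3; new result -6.
  d3: re-examined; everything it read last time is the same (d1 unchanged) — cache 9 kept, no run.
  d4: re-examined; everything it read last time is the same (d3 unchanged, s3 unchanged) — cache 18 kept, no run.
  d5: re-examined; everything it read last time is the same (d4 unchanged) — cache -18 kept, no run.
  d6: re-examined; everything it read last time is the same (d3 unchanged, d4 unchanged) — cache 9 kept, no run.
  d8: re-examined; everything it read last time is the same (d3 unchanged, d6 unchanged) — cache 9 kept, no run.
  d11: re-runs because d2 -17->-6; new result 9 (unchanged).
  d12: re-examined; everything it read last time is the same (d5 unchanged, d1 unchanged) — cache 162 kept, no run.
  d13: re-examined; everything it read last time is the same (d11 unchanged, d5 unchanged) — cache -18 kept, no run.
  d15: re-examined; everything it read last time is the same (d5 unchanged, d13 unchanged) — cache -36 kept, no run.
  d18: re-examined; everything it read last time is the same (d15 unchanged, d6 unchanged) — cache -36 kept, no run.
  d20: re-examined; everything it read last time is the same (d12 unchanged, d18 unchanged) — cache 126 kept, no run.
  d23: re-runs because s1 -8->3; new result -123.
  d24: re-runs because d23 -134->-123; new result -36 (unchanged).
  d26: re-examined; everything it read last time is the same (d11 unchanged, d24 unchanged) — cache 9 kept, no run.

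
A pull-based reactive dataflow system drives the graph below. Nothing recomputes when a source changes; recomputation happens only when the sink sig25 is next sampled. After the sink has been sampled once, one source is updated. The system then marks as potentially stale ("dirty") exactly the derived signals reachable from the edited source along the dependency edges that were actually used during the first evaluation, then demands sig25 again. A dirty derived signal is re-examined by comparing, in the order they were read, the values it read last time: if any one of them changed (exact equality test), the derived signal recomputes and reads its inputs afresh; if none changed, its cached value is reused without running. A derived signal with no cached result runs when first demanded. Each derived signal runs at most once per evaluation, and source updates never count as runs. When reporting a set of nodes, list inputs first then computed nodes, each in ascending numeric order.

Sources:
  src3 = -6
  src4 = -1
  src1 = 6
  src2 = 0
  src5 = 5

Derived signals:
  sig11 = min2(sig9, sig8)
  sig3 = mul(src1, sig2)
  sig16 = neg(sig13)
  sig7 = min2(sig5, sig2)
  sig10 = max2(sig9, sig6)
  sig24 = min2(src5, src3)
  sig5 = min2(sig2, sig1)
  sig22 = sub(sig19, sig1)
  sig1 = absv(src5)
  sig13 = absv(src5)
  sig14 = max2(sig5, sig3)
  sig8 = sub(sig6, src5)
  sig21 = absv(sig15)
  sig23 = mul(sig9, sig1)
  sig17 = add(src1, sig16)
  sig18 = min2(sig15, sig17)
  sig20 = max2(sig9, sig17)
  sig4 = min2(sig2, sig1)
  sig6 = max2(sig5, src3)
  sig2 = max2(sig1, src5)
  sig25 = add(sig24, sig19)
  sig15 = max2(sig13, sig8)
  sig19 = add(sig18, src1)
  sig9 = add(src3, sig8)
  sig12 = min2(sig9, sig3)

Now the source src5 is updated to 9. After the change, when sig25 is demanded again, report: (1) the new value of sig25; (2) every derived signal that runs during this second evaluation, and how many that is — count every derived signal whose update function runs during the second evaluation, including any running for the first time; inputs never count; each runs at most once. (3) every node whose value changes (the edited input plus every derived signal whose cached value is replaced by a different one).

New value of sig25: -3.
Derived signals that run: sig1, sig2, sig5, sig6, sig8, sig13, sig15, sig16, sig17, sig18, sig19, sig24, sig25 — 13 in total.
Values that change: src5, sig1, sig2, sig5, sig6, sig13, sig15, sig16, sig17, sig18, sig19, sig25.

First evaluation (everything demanded from the output):
  sig1 = absv(5) = 5
  sig2 = max2(5, 5) = 5
  sig5 = min2(5, 5) = 5
  sig6 = max2(5, -6) = 5
  sig8 = sub(5, 5) = 0
  sig13 = absv(5) = 5
  sig15 = max2(5, 0) = 5
  sig16 = neg(5) = -5
  sig17 = add(6, -5) = 1
  sig18 = min2(5, 1) = 1
  sig19 = add(1, 6) = 7
  sig24 = min2(5, -6) = -6
  sig25 = add(-6, 7) = 1

Propagation after the edit:
  sig1: runs — src5 5->9; result 9.
  sig2: runs — sig1 5->9; src5 5->9; result 9.
  sig5: runs — sig2 5->9; sig1 5->9; result 9.
  sig6: runs — sig5 5->9; result 9.
  sig8: runs — sig6 5->9; src5 5->9; result 0 (same value as before).
  sig13: runs — src5 5->9; result 9.
  sig15: runs — sig13 5->9; result 9.
  sig16: runs — sig13 5->9; result -9.
  sig17: runs — sig16 -5->-9; result -3.
  sig18: runs — sig15 5->9; sig17 1->-3; result -3.
  sig19: runs — sig18 1->-3; result 3.
  sig24: runs — src5 5->9; result -6 (same value as before).
  sig25: runs — sig19 7->3; result -3.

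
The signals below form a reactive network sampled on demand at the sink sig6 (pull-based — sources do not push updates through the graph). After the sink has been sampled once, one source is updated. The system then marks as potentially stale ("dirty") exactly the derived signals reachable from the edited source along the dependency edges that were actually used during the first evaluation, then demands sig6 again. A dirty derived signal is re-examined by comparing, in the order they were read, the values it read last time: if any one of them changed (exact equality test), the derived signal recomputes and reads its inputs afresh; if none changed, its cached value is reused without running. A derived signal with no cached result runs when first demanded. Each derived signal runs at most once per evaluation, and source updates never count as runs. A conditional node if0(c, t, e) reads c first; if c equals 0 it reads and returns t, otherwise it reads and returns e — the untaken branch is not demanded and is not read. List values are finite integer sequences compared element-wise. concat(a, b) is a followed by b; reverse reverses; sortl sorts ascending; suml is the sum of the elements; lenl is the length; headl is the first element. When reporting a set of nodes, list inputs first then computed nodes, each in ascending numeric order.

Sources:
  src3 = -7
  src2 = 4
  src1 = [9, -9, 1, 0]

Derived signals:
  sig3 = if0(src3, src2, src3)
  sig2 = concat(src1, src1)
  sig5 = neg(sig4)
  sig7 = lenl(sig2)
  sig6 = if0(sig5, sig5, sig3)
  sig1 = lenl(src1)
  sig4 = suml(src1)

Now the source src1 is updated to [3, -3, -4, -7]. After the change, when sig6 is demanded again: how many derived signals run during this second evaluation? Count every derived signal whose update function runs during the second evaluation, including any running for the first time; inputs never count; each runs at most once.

Run set: sig4, sig5, sig6 (3 run).

Initial pass — values computed on the first demand:
  sig3 = if0(src3=-7 -> else branch src3) = -7
  sig4 = suml([9, -9, 1, 0]) = 1
  sig5 = neg(1) = -1
  sig6 = if0(sig5=-1 -> else branch sig3) = -7

Second demand — change propagation:
  sig4: re-runs because src1 [9, -9, 1, 0]->[3, -3, -4, -7]; new result -11.
  sig5: re-runs because sig4 1->-11; new result 11.
  sig6: re-runs because sig5 -1->11; new result -7 (unchanged).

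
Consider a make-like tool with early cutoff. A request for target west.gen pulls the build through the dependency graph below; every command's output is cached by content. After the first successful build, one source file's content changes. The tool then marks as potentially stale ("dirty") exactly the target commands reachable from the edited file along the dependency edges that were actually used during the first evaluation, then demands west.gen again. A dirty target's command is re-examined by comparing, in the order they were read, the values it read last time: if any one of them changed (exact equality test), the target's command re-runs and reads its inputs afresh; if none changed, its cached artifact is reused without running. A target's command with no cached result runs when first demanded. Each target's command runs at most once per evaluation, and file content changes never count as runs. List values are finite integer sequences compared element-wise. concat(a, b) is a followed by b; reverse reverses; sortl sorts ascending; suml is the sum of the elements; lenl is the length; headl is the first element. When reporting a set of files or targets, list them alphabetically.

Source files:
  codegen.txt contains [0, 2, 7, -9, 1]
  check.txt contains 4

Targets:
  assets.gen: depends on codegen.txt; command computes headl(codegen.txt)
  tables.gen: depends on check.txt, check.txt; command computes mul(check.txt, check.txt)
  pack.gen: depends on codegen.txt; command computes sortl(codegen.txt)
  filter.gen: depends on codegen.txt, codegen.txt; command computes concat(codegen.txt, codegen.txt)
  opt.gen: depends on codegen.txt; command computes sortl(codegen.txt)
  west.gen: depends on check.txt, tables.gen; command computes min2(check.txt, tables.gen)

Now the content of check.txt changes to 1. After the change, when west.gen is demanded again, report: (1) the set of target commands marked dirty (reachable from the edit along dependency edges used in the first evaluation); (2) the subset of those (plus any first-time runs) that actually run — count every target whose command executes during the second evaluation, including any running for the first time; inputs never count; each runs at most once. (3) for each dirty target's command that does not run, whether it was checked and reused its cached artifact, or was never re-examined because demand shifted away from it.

First demand of the output computes:
  tables.gen = mul(4, 4) = 16
  west.gen = min2(4, 16) = 4

After the edit, cleaning proceeds:
  tables.gen: a read changed (check.txt 4->1; check.txt 4->1) — executes, giving 1.
  west.gen: a read changed (check.txt 4->1; tables.gen 16->1) — executes, giving 1.

The edit dirties: tables.gen, west.gen.
2 target commands run: tables.gen, west.gen.
No dirty target's command escaped a run.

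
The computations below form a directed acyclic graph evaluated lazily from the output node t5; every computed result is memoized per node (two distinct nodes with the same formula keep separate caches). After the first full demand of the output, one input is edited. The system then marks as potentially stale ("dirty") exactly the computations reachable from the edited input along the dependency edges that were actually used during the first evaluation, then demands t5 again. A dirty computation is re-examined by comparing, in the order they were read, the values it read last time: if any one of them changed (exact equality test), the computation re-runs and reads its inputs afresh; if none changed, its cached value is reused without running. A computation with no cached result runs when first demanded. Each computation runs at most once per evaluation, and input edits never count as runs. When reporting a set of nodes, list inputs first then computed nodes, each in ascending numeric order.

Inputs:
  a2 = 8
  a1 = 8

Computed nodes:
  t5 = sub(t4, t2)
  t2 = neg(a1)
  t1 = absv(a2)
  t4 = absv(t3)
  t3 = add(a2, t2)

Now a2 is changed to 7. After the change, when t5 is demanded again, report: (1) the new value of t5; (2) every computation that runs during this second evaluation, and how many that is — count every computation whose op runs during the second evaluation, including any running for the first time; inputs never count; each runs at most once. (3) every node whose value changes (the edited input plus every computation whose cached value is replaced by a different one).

Demanding t5 again yields 9.
3 computations run: t3, t4, t5.
The nodes whose values change: a2, t3, t4, t5.

First demand of the output computes:
  t2 = neg(8) = -8
  t3 = add(8, -8) = 0
  t4 = absv(0) = 0
  t5 = sub(0, -8) = 8

After the edit, cleaning proceeds:
  t3: a read changed (a2 8->7) — executes, giving -1.
  t4: a read changed (t3 0->-1) — executes, giving 1.
  t5: a read changed (t4 0->1) — executes, giving 9.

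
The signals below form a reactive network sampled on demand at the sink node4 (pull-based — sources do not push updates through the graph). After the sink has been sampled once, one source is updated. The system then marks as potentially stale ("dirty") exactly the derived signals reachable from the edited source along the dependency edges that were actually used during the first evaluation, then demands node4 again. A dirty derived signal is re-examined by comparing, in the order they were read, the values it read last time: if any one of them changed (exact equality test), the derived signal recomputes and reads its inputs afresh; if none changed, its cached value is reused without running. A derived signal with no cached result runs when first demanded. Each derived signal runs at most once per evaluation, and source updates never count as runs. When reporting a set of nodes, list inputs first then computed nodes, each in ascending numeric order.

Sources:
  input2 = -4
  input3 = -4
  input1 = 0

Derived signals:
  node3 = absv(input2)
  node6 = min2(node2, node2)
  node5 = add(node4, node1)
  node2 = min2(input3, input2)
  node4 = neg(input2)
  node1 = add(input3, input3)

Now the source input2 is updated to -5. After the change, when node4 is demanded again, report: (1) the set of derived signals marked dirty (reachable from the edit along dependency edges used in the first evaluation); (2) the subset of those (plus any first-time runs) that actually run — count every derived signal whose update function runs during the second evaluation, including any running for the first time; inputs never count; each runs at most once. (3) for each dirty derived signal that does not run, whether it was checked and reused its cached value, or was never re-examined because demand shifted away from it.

Dirty set: node4.
Run set: node4 (1 run).
All dirty derived signals ended up running.

Initial pass — values computed on the first demand:
  node4 = neg(-4) = 4

Second demand — change propagation:
  node4: re-runs because input2 -4->-5; new result 5.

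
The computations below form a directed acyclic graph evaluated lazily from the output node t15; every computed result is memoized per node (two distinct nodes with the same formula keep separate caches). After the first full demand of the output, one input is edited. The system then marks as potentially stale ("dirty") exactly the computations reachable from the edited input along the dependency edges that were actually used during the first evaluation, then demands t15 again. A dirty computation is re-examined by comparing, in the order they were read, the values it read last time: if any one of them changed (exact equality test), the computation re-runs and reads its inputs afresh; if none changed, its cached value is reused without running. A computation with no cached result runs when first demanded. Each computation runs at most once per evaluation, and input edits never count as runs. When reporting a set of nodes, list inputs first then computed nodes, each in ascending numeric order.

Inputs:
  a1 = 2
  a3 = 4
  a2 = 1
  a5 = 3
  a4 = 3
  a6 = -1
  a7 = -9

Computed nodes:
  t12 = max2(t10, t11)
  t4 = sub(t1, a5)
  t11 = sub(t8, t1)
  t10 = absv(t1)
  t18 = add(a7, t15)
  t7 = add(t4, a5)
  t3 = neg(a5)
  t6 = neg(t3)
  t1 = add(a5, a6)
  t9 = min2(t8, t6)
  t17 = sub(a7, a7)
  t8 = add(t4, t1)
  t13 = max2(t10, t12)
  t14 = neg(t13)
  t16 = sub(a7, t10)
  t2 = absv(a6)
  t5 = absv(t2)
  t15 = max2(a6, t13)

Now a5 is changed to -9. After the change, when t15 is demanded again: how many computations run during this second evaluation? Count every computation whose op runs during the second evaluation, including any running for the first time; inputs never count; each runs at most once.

8 computations run: t1, t4, t8, t10, t11, t12, t13, t15.

First demand of the output computes:
  t1 = add(3, -1) = 2
  t4 = sub(2, 3) = -1
  t8 = add(-1, 2) = 1
  t10 = absv(2) = 2
  t11 = sub(1, 2) = -1
  t12 = max2(2, -1) = 2
  t13 = max2(2, 2) = 2
  t15 = max2(-1, 2) = 2

After the edit, cleaning proceeds:
  t1: a read changed (a5 3->-9) — executes, giving -10.
  t4: a read changed (t1 2->-10; a5 3->-9) — executes, giving -1 — identical to its old value.
  t8: a read changed (t1 2->-10) — executes, giving -11.
  t10: a read changed (t1 2->-10) — executes, giving 10.
  t11: a read changed (t8 1->-11; t1 2->-10) — executes, giving -1 — identical to its old value.
  t12: a read changed (t10 2->10) — executes, giving 10.
  t13: a read changed (t10 2->10; t12 2->10) — executes, giving 10.
  t15: a read changed (t13 2->10) — executes, giving 10.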